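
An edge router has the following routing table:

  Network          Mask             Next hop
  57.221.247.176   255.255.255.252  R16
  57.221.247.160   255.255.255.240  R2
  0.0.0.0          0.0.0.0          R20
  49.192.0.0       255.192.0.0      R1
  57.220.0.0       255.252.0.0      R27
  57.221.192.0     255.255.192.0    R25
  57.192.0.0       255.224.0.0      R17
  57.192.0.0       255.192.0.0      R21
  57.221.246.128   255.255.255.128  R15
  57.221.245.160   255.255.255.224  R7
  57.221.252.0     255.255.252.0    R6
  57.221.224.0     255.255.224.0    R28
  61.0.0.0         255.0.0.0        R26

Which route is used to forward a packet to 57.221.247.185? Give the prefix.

Entries matching 57.221.247.185:
  0.0.0.0/0 (default, matches everything)
  57.192.0.0/10 (57.192.0.0 - 57.255.255.255)
  57.192.0.0/11 (57.192.0.0 - 57.223.255.255)
  57.220.0.0/14 (57.220.0.0 - 57.223.255.255)
  57.221.192.0/18 (57.221.192.0 - 57.221.255.255)
  57.221.224.0/19 (57.221.224.0 - 57.221.255.255)
Most specific is 57.221.224.0/19.

57.221.224.0/19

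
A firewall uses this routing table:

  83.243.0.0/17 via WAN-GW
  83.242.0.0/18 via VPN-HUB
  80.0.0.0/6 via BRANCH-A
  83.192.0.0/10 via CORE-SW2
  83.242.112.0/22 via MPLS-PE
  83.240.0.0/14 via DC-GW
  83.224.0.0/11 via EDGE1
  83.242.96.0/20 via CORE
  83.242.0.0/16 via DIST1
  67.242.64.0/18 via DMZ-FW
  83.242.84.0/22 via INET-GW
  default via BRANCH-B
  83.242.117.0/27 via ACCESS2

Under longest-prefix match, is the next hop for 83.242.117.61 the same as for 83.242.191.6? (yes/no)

yes

83.242.117.61: longest match 83.242.0.0/16 -> DIST1
83.242.191.6: longest match 83.242.0.0/16 -> DIST1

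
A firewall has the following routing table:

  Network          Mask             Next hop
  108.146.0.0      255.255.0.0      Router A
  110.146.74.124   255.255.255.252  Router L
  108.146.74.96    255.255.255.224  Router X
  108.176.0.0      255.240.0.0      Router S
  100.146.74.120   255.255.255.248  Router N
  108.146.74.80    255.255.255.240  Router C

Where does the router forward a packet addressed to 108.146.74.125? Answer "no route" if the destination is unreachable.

Routes whose prefix contains 108.146.74.125:
  108.146.0.0/16 (108.146.0.0 - 108.146.255.255) -> Router A
  108.146.74.96/27 (108.146.74.96 - 108.146.74.127) -> Router X
More-specific entries that do NOT match:
  110.146.74.124/30 (110.146.74.124 - 110.146.74.127) does not contain 108.146.74.125
  100.146.74.120/29 (100.146.74.120 - 100.146.74.127) does not contain 108.146.74.125
  108.146.74.80/28 (108.146.74.80 - 108.146.74.95) does not contain 108.146.74.125
Longest matching prefix is /27 -> next hop Router X.

Router X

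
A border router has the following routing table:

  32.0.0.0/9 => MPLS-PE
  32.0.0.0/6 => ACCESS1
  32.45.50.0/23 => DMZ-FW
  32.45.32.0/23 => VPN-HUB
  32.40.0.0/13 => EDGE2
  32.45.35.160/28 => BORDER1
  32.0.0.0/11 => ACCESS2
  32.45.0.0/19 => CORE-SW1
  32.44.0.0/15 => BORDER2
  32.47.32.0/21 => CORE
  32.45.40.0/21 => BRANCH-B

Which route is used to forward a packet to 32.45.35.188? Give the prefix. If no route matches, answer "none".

Entries matching 32.45.35.188:
  32.0.0.0/6 (32.0.0.0 - 35.255.255.255)
  32.0.0.0/9 (32.0.0.0 - 32.127.255.255)
  32.40.0.0/13 (32.40.0.0 - 32.47.255.255)
  32.44.0.0/15 (32.44.0.0 - 32.45.255.255)
Most specific is 32.44.0.0/15.

32.44.0.0/15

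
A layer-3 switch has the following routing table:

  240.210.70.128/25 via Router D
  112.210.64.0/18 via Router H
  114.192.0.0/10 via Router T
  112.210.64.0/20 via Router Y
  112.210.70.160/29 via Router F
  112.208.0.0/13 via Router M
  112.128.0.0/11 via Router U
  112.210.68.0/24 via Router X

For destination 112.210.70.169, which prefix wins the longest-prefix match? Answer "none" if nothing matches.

Entries matching 112.210.70.169:
  112.208.0.0/13 (112.208.0.0 - 112.215.255.255)
  112.210.64.0/18 (112.210.64.0 - 112.210.127.255)
  112.210.64.0/20 (112.210.64.0 - 112.210.79.255)
Most specific is 112.210.64.0/20.

112.210.64.0/20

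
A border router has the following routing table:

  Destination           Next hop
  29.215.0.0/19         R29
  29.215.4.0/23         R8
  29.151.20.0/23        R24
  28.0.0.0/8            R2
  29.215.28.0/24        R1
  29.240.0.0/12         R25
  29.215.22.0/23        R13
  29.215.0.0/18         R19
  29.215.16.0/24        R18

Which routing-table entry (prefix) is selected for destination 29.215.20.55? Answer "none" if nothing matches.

29.215.0.0/19

Entries matching 29.215.20.55:
  29.215.0.0/18 (29.215.0.0 - 29.215.63.255)
  29.215.0.0/19 (29.215.0.0 - 29.215.31.255)
Most specific is 29.215.0.0/19.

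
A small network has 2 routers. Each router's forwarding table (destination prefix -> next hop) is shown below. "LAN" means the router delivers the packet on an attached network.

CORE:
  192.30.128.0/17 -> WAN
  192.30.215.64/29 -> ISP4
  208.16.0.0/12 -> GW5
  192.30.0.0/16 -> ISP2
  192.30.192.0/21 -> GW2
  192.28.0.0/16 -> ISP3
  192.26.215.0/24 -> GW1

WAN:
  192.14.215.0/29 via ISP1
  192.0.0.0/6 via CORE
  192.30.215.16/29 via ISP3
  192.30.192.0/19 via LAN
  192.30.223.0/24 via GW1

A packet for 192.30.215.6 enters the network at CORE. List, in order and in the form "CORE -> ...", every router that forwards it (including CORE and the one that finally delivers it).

CORE -> WAN

At CORE: longest match for 192.30.215.6 is 192.30.128.0/17 -> WAN
At WAN: longest match for 192.30.215.6 is 192.30.192.0/19 -> LAN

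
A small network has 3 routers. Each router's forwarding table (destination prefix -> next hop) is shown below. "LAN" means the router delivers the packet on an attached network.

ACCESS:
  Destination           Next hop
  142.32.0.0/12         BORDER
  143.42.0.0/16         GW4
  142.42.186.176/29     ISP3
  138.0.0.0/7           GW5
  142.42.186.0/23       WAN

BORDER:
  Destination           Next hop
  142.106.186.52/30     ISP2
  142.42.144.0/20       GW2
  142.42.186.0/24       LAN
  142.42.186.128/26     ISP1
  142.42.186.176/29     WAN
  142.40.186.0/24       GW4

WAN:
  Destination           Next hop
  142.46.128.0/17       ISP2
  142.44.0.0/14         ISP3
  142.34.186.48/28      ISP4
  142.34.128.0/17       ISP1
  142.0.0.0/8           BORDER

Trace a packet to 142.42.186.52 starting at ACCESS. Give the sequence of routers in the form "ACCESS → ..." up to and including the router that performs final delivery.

At ACCESS: longest match for 142.42.186.52 is 142.42.186.0/23 -> WAN
At WAN: longest match for 142.42.186.52 is 142.0.0.0/8 -> BORDER
At BORDER: longest match for 142.42.186.52 is 142.42.186.0/24 -> LAN

ACCESS → WAN → BORDER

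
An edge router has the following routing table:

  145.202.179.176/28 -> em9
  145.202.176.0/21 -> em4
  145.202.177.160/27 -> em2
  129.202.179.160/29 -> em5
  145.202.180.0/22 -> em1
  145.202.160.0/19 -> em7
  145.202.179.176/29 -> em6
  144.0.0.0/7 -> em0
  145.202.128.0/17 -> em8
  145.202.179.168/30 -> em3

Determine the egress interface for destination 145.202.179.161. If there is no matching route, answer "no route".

em4

Routes whose prefix contains 145.202.179.161:
  144.0.0.0/7 (144.0.0.0 - 145.255.255.255) -> em0
  145.202.128.0/17 (145.202.128.0 - 145.202.255.255) -> em8
  145.202.160.0/19 (145.202.160.0 - 145.202.191.255) -> em7
  145.202.176.0/21 (145.202.176.0 - 145.202.183.255) -> em4
More-specific entries that do NOT match:
  145.202.179.168/30 (145.202.179.168 - 145.202.179.171) does not contain 145.202.179.161
  129.202.179.160/29 (129.202.179.160 - 129.202.179.167) does not contain 145.202.179.161
  145.202.179.176/29 (145.202.179.176 - 145.202.179.183) does not contain 145.202.179.161
  145.202.179.176/28 (145.202.179.176 - 145.202.179.191) does not contain 145.202.179.161
  145.202.177.160/27 (145.202.177.160 - 145.202.177.191) does not contain 145.202.179.161
  145.202.180.0/22 (145.202.180.0 - 145.202.183.255) does not contain 145.202.179.161
Longest matching prefix is /21 -> interface em4.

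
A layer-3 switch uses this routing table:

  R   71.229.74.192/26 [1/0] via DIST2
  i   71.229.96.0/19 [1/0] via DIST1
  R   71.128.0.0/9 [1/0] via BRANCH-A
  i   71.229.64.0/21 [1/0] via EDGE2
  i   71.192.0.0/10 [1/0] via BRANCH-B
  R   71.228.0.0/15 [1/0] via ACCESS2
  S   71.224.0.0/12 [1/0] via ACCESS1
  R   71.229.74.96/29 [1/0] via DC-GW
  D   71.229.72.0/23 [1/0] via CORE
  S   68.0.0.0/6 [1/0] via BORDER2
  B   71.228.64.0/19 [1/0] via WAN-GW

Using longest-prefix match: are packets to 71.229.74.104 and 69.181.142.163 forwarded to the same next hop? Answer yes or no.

no

71.229.74.104: longest match 71.228.0.0/15 -> ACCESS2
69.181.142.163: longest match 68.0.0.0/6 -> BORDER2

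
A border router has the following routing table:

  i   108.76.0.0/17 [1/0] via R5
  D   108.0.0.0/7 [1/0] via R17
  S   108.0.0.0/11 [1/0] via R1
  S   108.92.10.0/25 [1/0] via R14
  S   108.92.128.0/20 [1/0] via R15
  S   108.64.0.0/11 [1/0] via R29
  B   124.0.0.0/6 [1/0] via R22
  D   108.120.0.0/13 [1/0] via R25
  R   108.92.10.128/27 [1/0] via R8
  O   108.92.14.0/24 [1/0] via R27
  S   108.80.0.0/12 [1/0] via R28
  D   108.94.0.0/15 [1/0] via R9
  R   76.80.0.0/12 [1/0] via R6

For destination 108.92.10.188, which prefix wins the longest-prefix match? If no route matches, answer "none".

Entries matching 108.92.10.188:
  108.0.0.0/7 (108.0.0.0 - 109.255.255.255)
  108.64.0.0/11 (108.64.0.0 - 108.95.255.255)
  108.80.0.0/12 (108.80.0.0 - 108.95.255.255)
Most specific is 108.80.0.0/12.

108.80.0.0/12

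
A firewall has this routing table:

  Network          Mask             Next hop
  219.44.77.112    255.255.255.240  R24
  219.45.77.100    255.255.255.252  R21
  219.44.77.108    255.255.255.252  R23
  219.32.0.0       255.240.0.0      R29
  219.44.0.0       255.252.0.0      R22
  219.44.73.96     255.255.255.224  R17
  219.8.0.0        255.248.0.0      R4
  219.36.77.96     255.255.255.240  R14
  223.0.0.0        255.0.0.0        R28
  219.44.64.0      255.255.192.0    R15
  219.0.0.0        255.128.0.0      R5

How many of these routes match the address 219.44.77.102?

Prefixes containing 219.44.77.102:
  219.0.0.0/9 (219.0.0.0 - 219.127.255.255)
  219.32.0.0/12 (219.32.0.0 - 219.47.255.255)
  219.44.0.0/14 (219.44.0.0 - 219.47.255.255)
  219.44.64.0/18 (219.44.64.0 - 219.44.127.255)
Total matching entries: 4.

4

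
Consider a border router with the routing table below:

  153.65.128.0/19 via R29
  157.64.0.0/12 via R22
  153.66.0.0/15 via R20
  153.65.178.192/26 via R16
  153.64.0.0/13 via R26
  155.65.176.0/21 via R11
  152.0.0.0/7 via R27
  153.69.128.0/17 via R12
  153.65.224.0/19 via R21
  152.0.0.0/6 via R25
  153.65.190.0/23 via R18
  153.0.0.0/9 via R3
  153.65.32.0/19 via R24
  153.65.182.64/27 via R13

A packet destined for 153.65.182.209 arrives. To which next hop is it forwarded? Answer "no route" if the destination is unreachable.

R26

Routes whose prefix contains 153.65.182.209:
  152.0.0.0/6 (152.0.0.0 - 155.255.255.255) -> R25
  152.0.0.0/7 (152.0.0.0 - 153.255.255.255) -> R27
  153.0.0.0/9 (153.0.0.0 - 153.127.255.255) -> R3
  153.64.0.0/13 (153.64.0.0 - 153.71.255.255) -> R26
More-specific entries that do NOT match:
  153.65.182.64/27 (153.65.182.64 - 153.65.182.95) does not contain 153.65.182.209
  153.65.178.192/26 (153.65.178.192 - 153.65.178.255) does not contain 153.65.182.209
  153.65.190.0/23 (153.65.190.0 - 153.65.191.255) does not contain 153.65.182.209
  155.65.176.0/21 (155.65.176.0 - 155.65.183.255) does not contain 153.65.182.209
  153.65.128.0/19 (153.65.128.0 - 153.65.159.255) does not contain 153.65.182.209
  153.65.224.0/19 (153.65.224.0 - 153.65.255.255) does not contain 153.65.182.209
  153.65.32.0/19 (153.65.32.0 - 153.65.63.255) does not contain 153.65.182.209
  153.69.128.0/17 (153.69.128.0 - 153.69.255.255) does not contain 153.65.182.209
  153.66.0.0/15 (153.66.0.0 - 153.67.255.255) does not contain 153.65.182.209
Longest matching prefix is /13 -> next hop R26.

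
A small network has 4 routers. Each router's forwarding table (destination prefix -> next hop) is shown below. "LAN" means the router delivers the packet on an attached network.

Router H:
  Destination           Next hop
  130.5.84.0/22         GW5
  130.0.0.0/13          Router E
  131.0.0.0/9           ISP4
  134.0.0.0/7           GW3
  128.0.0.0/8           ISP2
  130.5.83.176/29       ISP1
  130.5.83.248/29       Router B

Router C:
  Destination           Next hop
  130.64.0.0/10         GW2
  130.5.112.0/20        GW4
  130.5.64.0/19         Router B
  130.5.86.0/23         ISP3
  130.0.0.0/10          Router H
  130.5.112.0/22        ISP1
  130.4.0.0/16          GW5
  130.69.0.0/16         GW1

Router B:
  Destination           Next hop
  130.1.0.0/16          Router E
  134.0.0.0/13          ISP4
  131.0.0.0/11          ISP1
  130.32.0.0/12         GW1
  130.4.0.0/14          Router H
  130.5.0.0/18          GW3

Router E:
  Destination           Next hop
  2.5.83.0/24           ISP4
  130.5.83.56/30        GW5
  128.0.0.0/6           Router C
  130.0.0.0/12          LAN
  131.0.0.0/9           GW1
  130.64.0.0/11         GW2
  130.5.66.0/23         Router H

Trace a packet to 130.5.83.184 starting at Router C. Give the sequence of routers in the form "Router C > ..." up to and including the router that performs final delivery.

At Router C: longest match for 130.5.83.184 is 130.5.64.0/19 -> Router B
At Router B: longest match for 130.5.83.184 is 130.4.0.0/14 -> Router H
At Router H: longest match for 130.5.83.184 is 130.0.0.0/13 -> Router E
At Router E: longest match for 130.5.83.184 is 130.0.0.0/12 -> LAN

Router C > Router B > Router H > Router E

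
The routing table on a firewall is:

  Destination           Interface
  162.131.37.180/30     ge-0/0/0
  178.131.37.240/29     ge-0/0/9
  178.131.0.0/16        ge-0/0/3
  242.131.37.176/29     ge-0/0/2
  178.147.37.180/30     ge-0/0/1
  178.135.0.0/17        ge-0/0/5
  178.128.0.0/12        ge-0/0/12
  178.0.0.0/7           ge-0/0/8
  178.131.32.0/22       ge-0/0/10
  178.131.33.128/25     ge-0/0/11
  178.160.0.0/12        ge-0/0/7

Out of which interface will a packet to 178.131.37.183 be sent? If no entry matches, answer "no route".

ge-0/0/3

Routes whose prefix contains 178.131.37.183:
  178.0.0.0/7 (178.0.0.0 - 179.255.255.255) -> ge-0/0/8
  178.128.0.0/12 (178.128.0.0 - 178.143.255.255) -> ge-0/0/12
  178.131.0.0/16 (178.131.0.0 - 178.131.255.255) -> ge-0/0/3
More-specific entries that do NOT match:
  162.131.37.180/30 (162.131.37.180 - 162.131.37.183) does not contain 178.131.37.183
  178.147.37.180/30 (178.147.37.180 - 178.147.37.183) does not contain 178.131.37.183
  178.131.37.240/29 (178.131.37.240 - 178.131.37.247) does not contain 178.131.37.183
  242.131.37.176/29 (242.131.37.176 - 242.131.37.183) does not contain 178.131.37.183
  178.131.33.128/25 (178.131.33.128 - 178.131.33.255) does not contain 178.131.37.183
  178.131.32.0/22 (178.131.32.0 - 178.131.35.255) does not contain 178.131.37.183
  178.135.0.0/17 (178.135.0.0 - 178.135.127.255) does not contain 178.131.37.183
Longest matching prefix is /16 -> interface ge-0/0/3.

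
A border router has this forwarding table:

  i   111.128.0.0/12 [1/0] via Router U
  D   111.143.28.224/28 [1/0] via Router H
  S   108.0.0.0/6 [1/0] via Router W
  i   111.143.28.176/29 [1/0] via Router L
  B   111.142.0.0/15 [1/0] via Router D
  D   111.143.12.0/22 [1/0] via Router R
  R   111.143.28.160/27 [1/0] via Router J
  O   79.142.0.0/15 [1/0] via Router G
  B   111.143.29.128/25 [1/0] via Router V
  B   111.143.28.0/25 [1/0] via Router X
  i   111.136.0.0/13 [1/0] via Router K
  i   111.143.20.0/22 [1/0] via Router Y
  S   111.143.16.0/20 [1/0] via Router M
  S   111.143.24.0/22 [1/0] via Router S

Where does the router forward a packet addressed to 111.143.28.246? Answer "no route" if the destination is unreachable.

Router M

Routes whose prefix contains 111.143.28.246:
  108.0.0.0/6 (108.0.0.0 - 111.255.255.255) -> Router W
  111.128.0.0/12 (111.128.0.0 - 111.143.255.255) -> Router U
  111.136.0.0/13 (111.136.0.0 - 111.143.255.255) -> Router K
  111.142.0.0/15 (111.142.0.0 - 111.143.255.255) -> Router D
  111.143.16.0/20 (111.143.16.0 - 111.143.31.255) -> Router M
More-specific entries that do NOT match:
  111.143.28.176/29 (111.143.28.176 - 111.143.28.183) does not contain 111.143.28.246
  111.143.28.224/28 (111.143.28.224 - 111.143.28.239) does not contain 111.143.28.246
  111.143.28.160/27 (111.143.28.160 - 111.143.28.191) does not contain 111.143.28.246
  111.143.29.128/25 (111.143.29.128 - 111.143.29.255) does not contain 111.143.28.246
  111.143.28.0/25 (111.143.28.0 - 111.143.28.127) does not contain 111.143.28.246
  111.143.12.0/22 (111.143.12.0 - 111.143.15.255) does not contain 111.143.28.246
  111.143.20.0/22 (111.143.20.0 - 111.143.23.255) does not contain 111.143.28.246
  111.143.24.0/22 (111.143.24.0 - 111.143.27.255) does not contain 111.143.28.246
Longest matching prefix is /20 -> next hop Router M.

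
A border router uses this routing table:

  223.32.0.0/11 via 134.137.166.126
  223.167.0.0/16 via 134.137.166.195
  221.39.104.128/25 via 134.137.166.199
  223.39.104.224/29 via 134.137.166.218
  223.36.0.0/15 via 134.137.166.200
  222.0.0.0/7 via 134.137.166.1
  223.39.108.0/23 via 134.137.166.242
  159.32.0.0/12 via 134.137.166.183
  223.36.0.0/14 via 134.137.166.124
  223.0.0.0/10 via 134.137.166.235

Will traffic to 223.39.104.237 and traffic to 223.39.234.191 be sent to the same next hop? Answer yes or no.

yes

223.39.104.237: longest match 223.36.0.0/14 -> 134.137.166.124
223.39.234.191: longest match 223.36.0.0/14 -> 134.137.166.124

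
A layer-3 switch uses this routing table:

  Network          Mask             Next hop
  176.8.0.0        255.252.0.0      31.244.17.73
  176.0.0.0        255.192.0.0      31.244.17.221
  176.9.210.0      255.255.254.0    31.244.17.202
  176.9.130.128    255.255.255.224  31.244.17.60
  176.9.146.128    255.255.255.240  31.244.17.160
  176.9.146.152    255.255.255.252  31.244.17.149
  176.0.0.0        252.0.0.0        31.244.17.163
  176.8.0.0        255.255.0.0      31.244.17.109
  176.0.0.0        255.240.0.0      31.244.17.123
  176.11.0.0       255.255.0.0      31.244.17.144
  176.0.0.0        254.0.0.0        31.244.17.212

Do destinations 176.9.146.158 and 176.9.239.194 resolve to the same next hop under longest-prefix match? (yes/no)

yes

176.9.146.158: longest match 176.8.0.0/14 -> 31.244.17.73
176.9.239.194: longest match 176.8.0.0/14 -> 31.244.17.73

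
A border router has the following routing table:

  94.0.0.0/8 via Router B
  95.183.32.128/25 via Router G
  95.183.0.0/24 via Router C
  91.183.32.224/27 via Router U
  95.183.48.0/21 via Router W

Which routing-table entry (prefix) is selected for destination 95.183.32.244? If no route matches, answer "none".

95.183.32.128/25

Entries matching 95.183.32.244:
  95.183.32.128/25 (95.183.32.128 - 95.183.32.255)
Most specific is 95.183.32.128/25.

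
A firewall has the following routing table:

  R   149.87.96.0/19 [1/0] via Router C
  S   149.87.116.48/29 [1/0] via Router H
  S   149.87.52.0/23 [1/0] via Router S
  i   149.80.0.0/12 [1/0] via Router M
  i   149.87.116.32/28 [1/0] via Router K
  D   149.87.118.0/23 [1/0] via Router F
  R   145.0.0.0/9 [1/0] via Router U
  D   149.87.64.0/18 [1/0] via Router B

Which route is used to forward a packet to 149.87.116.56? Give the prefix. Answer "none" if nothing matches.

Entries matching 149.87.116.56:
  149.80.0.0/12 (149.80.0.0 - 149.95.255.255)
  149.87.64.0/18 (149.87.64.0 - 149.87.127.255)
  149.87.96.0/19 (149.87.96.0 - 149.87.127.255)
Most specific is 149.87.96.0/19.

149.87.96.0/19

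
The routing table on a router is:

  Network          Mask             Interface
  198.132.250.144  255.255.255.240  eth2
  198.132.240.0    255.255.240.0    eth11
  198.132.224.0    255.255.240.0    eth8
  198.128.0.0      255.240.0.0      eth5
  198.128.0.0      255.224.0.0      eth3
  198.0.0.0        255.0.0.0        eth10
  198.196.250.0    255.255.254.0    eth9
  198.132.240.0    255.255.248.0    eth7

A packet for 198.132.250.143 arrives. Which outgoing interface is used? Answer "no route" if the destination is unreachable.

Routes whose prefix contains 198.132.250.143:
  198.0.0.0/8 (198.0.0.0 - 198.255.255.255) -> eth10
  198.128.0.0/11 (198.128.0.0 - 198.159.255.255) -> eth3
  198.128.0.0/12 (198.128.0.0 - 198.143.255.255) -> eth5
  198.132.240.0/20 (198.132.240.0 - 198.132.255.255) -> eth11
More-specific entries that do NOT match:
  198.132.250.144/28 (198.132.250.144 - 198.132.250.159) does not contain 198.132.250.143
  198.196.250.0/23 (198.196.250.0 - 198.196.251.255) does not contain 198.132.250.143
  198.132.240.0/21 (198.132.240.0 - 198.132.247.255) does not contain 198.132.250.143
Longest matching prefix is /20 -> interface eth11.

eth11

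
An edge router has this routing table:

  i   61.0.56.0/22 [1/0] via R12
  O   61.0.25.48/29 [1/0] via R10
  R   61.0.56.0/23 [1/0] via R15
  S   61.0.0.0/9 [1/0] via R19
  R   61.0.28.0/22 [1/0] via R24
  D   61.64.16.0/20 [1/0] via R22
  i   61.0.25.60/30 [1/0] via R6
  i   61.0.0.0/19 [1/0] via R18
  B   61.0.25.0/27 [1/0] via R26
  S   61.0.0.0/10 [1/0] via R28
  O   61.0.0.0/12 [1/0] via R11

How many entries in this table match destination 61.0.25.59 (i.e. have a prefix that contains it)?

4

Prefixes containing 61.0.25.59:
  61.0.0.0/9 (61.0.0.0 - 61.127.255.255)
  61.0.0.0/10 (61.0.0.0 - 61.63.255.255)
  61.0.0.0/12 (61.0.0.0 - 61.15.255.255)
  61.0.0.0/19 (61.0.0.0 - 61.0.31.255)
Total matching entries: 4.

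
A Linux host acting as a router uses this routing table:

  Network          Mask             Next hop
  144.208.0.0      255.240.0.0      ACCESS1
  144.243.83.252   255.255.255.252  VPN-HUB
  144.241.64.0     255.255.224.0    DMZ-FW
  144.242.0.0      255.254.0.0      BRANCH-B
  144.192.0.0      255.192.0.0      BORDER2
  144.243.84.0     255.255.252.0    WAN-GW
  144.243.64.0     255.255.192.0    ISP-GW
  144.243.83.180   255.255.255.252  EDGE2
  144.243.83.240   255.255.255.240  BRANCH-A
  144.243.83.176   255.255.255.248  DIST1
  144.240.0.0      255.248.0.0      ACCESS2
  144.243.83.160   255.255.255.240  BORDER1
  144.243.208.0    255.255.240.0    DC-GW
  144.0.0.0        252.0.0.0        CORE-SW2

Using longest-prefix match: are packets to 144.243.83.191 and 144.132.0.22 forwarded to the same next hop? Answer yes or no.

no

144.243.83.191: longest match 144.243.64.0/18 -> ISP-GW
144.132.0.22: longest match 144.0.0.0/6 -> CORE-SW2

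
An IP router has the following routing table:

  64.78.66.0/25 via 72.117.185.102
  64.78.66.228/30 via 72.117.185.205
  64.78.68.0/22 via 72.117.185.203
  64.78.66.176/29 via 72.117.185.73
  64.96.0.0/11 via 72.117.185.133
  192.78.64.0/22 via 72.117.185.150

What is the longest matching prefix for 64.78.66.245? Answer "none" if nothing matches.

none

64.78.66.245 is outside every listed prefix and there is no default route.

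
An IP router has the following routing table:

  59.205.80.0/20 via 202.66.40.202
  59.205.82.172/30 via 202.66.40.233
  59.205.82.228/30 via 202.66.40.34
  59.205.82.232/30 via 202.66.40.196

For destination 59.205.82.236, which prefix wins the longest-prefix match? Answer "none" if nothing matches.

59.205.80.0/20

Entries matching 59.205.82.236:
  59.205.80.0/20 (59.205.80.0 - 59.205.95.255)
Most specific is 59.205.80.0/20.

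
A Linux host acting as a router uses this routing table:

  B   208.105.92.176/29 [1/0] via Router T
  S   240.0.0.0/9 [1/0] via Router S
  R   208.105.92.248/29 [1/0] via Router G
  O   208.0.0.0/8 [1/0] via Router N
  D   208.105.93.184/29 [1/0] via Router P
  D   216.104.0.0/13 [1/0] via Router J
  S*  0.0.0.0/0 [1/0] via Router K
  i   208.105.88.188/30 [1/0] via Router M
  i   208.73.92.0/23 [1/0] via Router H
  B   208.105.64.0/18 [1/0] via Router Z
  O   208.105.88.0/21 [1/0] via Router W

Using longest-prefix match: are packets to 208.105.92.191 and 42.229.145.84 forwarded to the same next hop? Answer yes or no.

no

208.105.92.191: longest match 208.105.88.0/21 -> Router W
42.229.145.84: longest match 0.0.0.0/0 -> Router K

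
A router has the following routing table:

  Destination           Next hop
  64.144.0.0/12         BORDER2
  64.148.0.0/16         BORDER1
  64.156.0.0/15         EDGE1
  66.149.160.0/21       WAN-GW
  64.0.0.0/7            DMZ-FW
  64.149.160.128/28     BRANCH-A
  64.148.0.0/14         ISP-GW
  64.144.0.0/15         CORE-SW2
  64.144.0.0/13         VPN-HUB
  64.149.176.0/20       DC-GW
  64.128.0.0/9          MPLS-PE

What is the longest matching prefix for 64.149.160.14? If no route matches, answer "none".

Entries matching 64.149.160.14:
  64.0.0.0/7 (64.0.0.0 - 65.255.255.255)
  64.128.0.0/9 (64.128.0.0 - 64.255.255.255)
  64.144.0.0/12 (64.144.0.0 - 64.159.255.255)
  64.144.0.0/13 (64.144.0.0 - 64.151.255.255)
  64.148.0.0/14 (64.148.0.0 - 64.151.255.255)
Most specific is 64.148.0.0/14.

64.148.0.0/14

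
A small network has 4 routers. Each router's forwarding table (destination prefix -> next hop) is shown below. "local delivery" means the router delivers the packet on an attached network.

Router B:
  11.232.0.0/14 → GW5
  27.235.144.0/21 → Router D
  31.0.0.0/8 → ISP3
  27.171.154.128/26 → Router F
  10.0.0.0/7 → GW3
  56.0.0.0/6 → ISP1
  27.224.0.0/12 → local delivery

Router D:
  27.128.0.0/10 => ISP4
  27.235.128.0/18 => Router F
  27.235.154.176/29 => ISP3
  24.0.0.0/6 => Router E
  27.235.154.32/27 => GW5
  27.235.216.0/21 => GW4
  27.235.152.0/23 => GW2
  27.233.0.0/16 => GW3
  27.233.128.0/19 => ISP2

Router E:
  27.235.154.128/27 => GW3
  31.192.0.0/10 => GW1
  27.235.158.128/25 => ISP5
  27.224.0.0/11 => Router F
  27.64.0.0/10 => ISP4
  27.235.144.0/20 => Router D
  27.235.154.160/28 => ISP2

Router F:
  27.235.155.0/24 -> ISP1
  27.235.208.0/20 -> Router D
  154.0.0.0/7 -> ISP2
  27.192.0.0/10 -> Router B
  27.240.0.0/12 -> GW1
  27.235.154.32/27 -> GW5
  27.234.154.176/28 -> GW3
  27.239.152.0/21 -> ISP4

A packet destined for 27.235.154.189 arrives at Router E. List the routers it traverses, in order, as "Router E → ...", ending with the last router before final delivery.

Router E → Router D → Router F → Router B

At Router E: longest match for 27.235.154.189 is 27.235.144.0/20 -> Router D
At Router D: longest match for 27.235.154.189 is 27.235.128.0/18 -> Router F
At Router F: longest match for 27.235.154.189 is 27.192.0.0/10 -> Router B
At Router B: longest match for 27.235.154.189 is 27.224.0.0/12 -> local delivery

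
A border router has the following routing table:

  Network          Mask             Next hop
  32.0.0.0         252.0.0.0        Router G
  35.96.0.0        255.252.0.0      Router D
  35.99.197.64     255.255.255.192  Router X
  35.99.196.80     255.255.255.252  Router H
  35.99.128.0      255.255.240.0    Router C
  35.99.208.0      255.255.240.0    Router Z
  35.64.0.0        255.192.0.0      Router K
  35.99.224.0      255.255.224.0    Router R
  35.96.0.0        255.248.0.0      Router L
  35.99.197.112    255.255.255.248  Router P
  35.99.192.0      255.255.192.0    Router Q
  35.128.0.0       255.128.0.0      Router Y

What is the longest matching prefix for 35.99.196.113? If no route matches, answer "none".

35.99.192.0/18

Entries matching 35.99.196.113:
  32.0.0.0/6 (32.0.0.0 - 35.255.255.255)
  35.64.0.0/10 (35.64.0.0 - 35.127.255.255)
  35.96.0.0/13 (35.96.0.0 - 35.103.255.255)
  35.96.0.0/14 (35.96.0.0 - 35.99.255.255)
  35.99.192.0/18 (35.99.192.0 - 35.99.255.255)
Most specific is 35.99.192.0/18.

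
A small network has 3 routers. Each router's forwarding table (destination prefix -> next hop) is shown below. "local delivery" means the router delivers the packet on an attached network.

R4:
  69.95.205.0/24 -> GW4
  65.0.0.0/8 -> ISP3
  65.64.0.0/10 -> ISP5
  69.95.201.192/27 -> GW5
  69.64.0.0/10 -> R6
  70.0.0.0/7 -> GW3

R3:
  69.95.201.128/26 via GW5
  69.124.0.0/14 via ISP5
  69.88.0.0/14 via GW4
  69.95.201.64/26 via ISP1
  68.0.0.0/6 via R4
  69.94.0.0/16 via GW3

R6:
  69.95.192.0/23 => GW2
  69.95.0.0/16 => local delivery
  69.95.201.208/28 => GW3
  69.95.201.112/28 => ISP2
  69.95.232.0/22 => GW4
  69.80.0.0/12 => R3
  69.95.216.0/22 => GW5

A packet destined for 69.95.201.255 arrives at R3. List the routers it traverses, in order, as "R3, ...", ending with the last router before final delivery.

R3, R4, R6

At R3: longest match for 69.95.201.255 is 68.0.0.0/6 -> R4
At R4: longest match for 69.95.201.255 is 69.64.0.0/10 -> R6
At R6: longest match for 69.95.201.255 is 69.95.0.0/16 -> local delivery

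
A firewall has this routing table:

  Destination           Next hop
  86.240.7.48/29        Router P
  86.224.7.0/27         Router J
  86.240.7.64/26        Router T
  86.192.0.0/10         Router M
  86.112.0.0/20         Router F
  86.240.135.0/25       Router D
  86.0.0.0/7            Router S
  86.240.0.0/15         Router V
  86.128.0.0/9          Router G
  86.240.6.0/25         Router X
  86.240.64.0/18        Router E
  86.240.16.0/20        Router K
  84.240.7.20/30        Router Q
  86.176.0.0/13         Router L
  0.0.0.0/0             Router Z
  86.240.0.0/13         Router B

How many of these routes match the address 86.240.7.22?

Prefixes containing 86.240.7.22:
  0.0.0.0/0 (default, matches everything)
  86.0.0.0/7 (86.0.0.0 - 87.255.255.255)
  86.128.0.0/9 (86.128.0.0 - 86.255.255.255)
  86.192.0.0/10 (86.192.0.0 - 86.255.255.255)
  86.240.0.0/13 (86.240.0.0 - 86.247.255.255)
  86.240.0.0/15 (86.240.0.0 - 86.241.255.255)
Total matching entries: 6.

6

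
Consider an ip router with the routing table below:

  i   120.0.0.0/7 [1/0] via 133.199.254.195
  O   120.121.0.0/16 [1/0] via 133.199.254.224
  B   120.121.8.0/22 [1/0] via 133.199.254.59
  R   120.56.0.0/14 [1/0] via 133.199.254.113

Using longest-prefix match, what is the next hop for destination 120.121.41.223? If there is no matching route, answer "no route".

Routes whose prefix contains 120.121.41.223:
  120.0.0.0/7 (120.0.0.0 - 121.255.255.255) -> 133.199.254.195
  120.121.0.0/16 (120.121.0.0 - 120.121.255.255) -> 133.199.254.224
More-specific entries that do NOT match:
  120.121.8.0/22 (120.121.8.0 - 120.121.11.255) does not contain 120.121.41.223
Longest matching prefix is /16 -> next hop 133.199.254.224.

133.199.254.224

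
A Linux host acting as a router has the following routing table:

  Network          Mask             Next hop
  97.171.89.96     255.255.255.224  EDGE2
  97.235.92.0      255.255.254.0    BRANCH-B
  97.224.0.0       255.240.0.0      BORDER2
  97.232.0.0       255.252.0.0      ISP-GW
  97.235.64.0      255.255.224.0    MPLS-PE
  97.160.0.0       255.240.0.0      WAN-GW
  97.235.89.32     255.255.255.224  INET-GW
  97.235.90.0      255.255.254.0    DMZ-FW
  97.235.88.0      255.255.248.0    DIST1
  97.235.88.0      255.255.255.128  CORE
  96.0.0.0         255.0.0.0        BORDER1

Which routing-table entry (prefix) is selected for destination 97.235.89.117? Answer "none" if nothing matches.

Entries matching 97.235.89.117:
  97.224.0.0/12 (97.224.0.0 - 97.239.255.255)
  97.232.0.0/14 (97.232.0.0 - 97.235.255.255)
  97.235.64.0/19 (97.235.64.0 - 97.235.95.255)
  97.235.88.0/21 (97.235.88.0 - 97.235.95.255)
Most specific is 97.235.88.0/21.

97.235.88.0/21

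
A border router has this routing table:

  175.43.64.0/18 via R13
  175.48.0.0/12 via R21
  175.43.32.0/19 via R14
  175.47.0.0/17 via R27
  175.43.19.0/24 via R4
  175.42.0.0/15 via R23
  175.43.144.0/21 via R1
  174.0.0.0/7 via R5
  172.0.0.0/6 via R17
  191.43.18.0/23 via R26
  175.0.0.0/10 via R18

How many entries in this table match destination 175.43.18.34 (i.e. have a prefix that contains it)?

4

Prefixes containing 175.43.18.34:
  172.0.0.0/6 (172.0.0.0 - 175.255.255.255)
  174.0.0.0/7 (174.0.0.0 - 175.255.255.255)
  175.0.0.0/10 (175.0.0.0 - 175.63.255.255)
  175.42.0.0/15 (175.42.0.0 - 175.43.255.255)
Total matching entries: 4.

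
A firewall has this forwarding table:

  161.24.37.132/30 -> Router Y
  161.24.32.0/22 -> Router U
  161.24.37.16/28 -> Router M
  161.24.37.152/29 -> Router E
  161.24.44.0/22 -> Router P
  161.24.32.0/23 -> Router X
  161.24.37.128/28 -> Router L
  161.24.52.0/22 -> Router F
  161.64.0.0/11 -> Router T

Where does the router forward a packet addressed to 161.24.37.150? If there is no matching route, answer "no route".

no route

No entry's prefix contains 161.24.37.150; there is no default route.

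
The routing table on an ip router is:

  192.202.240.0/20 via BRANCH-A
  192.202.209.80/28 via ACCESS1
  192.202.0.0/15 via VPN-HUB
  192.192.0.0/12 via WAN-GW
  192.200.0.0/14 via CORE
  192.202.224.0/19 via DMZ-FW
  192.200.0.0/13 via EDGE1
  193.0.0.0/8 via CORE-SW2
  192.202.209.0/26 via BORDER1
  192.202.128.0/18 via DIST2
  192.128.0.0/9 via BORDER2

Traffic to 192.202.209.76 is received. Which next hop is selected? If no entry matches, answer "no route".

VPN-HUB

Routes whose prefix contains 192.202.209.76:
  192.128.0.0/9 (192.128.0.0 - 192.255.255.255) -> BORDER2
  192.192.0.0/12 (192.192.0.0 - 192.207.255.255) -> WAN-GW
  192.200.0.0/13 (192.200.0.0 - 192.207.255.255) -> EDGE1
  192.200.0.0/14 (192.200.0.0 - 192.203.255.255) -> CORE
  192.202.0.0/15 (192.202.0.0 - 192.203.255.255) -> VPN-HUB
More-specific entries that do NOT match:
  192.202.209.80/28 (192.202.209.80 - 192.202.209.95) does not contain 192.202.209.76
  192.202.209.0/26 (192.202.209.0 - 192.202.209.63) does not contain 192.202.209.76
  192.202.240.0/20 (192.202.240.0 - 192.202.255.255) does not contain 192.202.209.76
  192.202.224.0/19 (192.202.224.0 - 192.202.255.255) does not contain 192.202.209.76
  192.202.128.0/18 (192.202.128.0 - 192.202.191.255) does not contain 192.202.209.76
Longest matching prefix is /15 -> next hop VPN-HUB.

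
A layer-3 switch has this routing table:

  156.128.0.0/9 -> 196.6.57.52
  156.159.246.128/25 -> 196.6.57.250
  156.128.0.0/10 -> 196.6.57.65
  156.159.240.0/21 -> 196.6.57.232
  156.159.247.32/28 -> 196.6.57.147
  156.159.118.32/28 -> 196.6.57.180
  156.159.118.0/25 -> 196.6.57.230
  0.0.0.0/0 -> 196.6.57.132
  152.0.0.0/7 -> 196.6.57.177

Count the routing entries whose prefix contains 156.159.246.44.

4

Prefixes containing 156.159.246.44:
  0.0.0.0/0 (default, matches everything)
  156.128.0.0/9 (156.128.0.0 - 156.255.255.255)
  156.128.0.0/10 (156.128.0.0 - 156.191.255.255)
  156.159.240.0/21 (156.159.240.0 - 156.159.247.255)
Total matching entries: 4.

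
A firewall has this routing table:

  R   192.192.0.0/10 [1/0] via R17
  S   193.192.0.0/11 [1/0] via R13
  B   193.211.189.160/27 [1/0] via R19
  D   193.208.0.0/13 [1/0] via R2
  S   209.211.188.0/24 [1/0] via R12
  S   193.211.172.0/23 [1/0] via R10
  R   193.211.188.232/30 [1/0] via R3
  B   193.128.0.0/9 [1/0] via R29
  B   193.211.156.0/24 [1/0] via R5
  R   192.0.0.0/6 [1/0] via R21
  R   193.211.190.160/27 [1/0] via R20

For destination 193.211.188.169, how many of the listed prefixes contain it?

Prefixes containing 193.211.188.169:
  192.0.0.0/6 (192.0.0.0 - 195.255.255.255)
  193.128.0.0/9 (193.128.0.0 - 193.255.255.255)
  193.192.0.0/11 (193.192.0.0 - 193.223.255.255)
  193.208.0.0/13 (193.208.0.0 - 193.215.255.255)
Total matching entries: 4.

4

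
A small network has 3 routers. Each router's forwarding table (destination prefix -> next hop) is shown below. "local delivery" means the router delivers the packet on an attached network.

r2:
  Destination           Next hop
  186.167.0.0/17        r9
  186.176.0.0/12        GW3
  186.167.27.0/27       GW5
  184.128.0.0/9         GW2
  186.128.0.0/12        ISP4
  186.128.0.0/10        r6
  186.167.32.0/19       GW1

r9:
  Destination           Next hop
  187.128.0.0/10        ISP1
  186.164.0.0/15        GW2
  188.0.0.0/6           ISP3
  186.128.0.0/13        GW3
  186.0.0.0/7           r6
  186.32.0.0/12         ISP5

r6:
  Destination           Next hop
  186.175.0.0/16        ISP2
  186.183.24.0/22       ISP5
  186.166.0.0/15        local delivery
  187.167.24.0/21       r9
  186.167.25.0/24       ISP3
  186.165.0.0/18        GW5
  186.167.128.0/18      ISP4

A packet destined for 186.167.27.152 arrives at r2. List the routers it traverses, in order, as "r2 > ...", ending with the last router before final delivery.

At r2: longest match for 186.167.27.152 is 186.167.0.0/17 -> r9
At r9: longest match for 186.167.27.152 is 186.0.0.0/7 -> r6
At r6: longest match for 186.167.27.152 is 186.166.0.0/15 -> local delivery

r2 > r9 > r6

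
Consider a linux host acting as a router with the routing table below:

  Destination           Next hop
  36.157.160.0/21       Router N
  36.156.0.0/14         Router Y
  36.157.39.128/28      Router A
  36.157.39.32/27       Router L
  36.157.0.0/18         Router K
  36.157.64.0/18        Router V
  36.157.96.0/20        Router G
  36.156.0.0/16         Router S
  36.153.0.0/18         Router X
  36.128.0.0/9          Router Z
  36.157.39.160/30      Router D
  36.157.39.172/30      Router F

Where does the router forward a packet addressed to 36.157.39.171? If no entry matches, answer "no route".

Router K

Routes whose prefix contains 36.157.39.171:
  36.128.0.0/9 (36.128.0.0 - 36.255.255.255) -> Router Z
  36.156.0.0/14 (36.156.0.0 - 36.159.255.255) -> Router Y
  36.157.0.0/18 (36.157.0.0 - 36.157.63.255) -> Router K
More-specific entries that do NOT match:
  36.157.39.160/30 (36.157.39.160 - 36.157.39.163) does not contain 36.157.39.171
  36.157.39.172/30 (36.157.39.172 - 36.157.39.175) does not contain 36.157.39.171
  36.157.39.128/28 (36.157.39.128 - 36.157.39.143) does not contain 36.157.39.171
  36.157.39.32/27 (36.157.39.32 - 36.157.39.63) does not contain 36.157.39.171
  36.157.160.0/21 (36.157.160.0 - 36.157.167.255) does not contain 36.157.39.171
  36.157.96.0/20 (36.157.96.0 - 36.157.111.255) does not contain 36.157.39.171
Longest matching prefix is /18 -> next hop Router K.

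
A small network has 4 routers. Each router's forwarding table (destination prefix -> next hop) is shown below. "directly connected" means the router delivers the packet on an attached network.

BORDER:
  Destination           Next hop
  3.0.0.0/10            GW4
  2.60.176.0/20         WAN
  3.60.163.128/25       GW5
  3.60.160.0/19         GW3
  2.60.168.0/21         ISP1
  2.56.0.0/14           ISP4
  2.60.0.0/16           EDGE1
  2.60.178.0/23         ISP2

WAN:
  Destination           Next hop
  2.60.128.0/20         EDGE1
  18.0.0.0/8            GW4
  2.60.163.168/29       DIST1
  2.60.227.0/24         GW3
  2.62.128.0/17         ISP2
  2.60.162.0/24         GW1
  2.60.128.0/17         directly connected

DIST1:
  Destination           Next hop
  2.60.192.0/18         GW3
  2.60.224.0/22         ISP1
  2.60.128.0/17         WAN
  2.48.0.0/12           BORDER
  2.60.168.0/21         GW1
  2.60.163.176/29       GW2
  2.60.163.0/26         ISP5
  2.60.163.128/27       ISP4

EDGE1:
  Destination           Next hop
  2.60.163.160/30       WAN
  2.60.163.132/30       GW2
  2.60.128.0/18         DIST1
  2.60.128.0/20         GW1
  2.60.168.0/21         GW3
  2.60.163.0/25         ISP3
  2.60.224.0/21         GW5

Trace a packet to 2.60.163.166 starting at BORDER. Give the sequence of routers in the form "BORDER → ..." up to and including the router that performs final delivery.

At BORDER: longest match for 2.60.163.166 is 2.60.0.0/16 -> EDGE1
At EDGE1: longest match for 2.60.163.166 is 2.60.128.0/18 -> DIST1
At DIST1: longest match for 2.60.163.166 is 2.60.128.0/17 -> WAN
At WAN: longest match for 2.60.163.166 is 2.60.128.0/17 -> directly connected

BORDER → EDGE1 → DIST1 → WAN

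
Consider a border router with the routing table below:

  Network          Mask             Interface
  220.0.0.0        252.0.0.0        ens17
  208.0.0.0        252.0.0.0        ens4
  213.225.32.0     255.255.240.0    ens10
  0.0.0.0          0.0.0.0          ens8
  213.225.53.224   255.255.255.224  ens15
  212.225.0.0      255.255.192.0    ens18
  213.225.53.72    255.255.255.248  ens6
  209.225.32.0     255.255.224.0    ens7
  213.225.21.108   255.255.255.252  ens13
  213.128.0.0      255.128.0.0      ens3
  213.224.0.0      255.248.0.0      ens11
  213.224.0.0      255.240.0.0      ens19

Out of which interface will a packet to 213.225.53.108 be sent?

Routes whose prefix contains 213.225.53.108:
  0.0.0.0/0 (default, matches everything) -> ens8
  213.128.0.0/9 (213.128.0.0 - 213.255.255.255) -> ens3
  213.224.0.0/12 (213.224.0.0 - 213.239.255.255) -> ens19
  213.224.0.0/13 (213.224.0.0 - 213.231.255.255) -> ens11
More-specific entries that do NOT match:
  213.225.21.108/30 (213.225.21.108 - 213.225.21.111) does not contain 213.225.53.108
  213.225.53.72/29 (213.225.53.72 - 213.225.53.79) does not contain 213.225.53.108
  213.225.53.224/27 (213.225.53.224 - 213.225.53.255) does not contain 213.225.53.108
  213.225.32.0/20 (213.225.32.0 - 213.225.47.255) does not contain 213.225.53.108
  209.225.32.0/19 (209.225.32.0 - 209.225.63.255) does not contain 213.225.53.108
  212.225.0.0/18 (212.225.0.0 - 212.225.63.255) does not contain 213.225.53.108
Longest matching prefix is /13 -> interface ens11.

ens11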